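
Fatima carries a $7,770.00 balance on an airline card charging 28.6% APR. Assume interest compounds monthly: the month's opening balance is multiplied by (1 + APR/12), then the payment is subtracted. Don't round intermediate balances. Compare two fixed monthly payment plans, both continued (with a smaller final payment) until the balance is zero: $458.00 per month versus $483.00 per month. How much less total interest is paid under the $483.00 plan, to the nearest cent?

$156.83

Monthly rate r = 28.6%/12 = 2.38333% = 0.0238333.
At $458.00/mo: n = ⌈−ln(1 − rB₀/P)/ln(1+r)⌉ = 22 payments (last $455.94); total interest = total paid − $7,770.00 = $2,303.94.
At $483.00/mo: 21 payments (last $257.11); total interest $2,147.11.
Interest saved = $2,303.94 − $2,147.11 = $156.83.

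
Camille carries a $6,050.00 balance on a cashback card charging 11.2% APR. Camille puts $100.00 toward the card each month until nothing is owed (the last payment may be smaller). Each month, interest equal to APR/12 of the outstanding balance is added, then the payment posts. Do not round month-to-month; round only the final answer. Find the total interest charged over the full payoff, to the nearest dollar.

Monthly rate r = 11.2%/12 = 0.933333% = 0.00933333.
Payoff takes n = ⌈−ln(1 − rB₀/P)/ln(1+r)⌉ = ⌈89.520⌉ = 90 payments; the last is $52.10.
Total paid = 89·$100.00 + $52.10 = $8,952.10.
Total interest = total paid − principal = $8,952.10 − $6,050.00 = $2,902.10.

$2,902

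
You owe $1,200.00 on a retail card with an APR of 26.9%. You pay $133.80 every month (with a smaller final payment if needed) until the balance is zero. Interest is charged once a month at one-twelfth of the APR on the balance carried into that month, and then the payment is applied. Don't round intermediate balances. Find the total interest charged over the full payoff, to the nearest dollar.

Monthly rate r = 26.9%/12 = 2.24167% = 0.0224167.
Payoff takes n = ⌈−ln(1 − rB₀/P)/ln(1+r)⌉ = ⌈10.125⌉ = 11 payments; the last is $16.83.
Total paid = 10·$133.80 + $16.83 = $1,354.83.
Total interest = total paid − principal = $1,354.83 − $1,200.00 = $154.83.

$155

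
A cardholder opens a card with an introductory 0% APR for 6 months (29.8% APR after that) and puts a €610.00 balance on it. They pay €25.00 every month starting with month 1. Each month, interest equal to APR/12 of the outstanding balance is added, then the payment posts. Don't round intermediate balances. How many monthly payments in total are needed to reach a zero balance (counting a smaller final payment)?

31 payments

Promo months 1–6 at r₀ = 0%/12 = 0; months 7+ at r₁ = 29.8%/12 = 0.0248333.
After month 6 (no interest yet): B = €610.00 − 6·€25.00 = €460.00.
Then at r₁ with €25.00/mo: n₂ = −ln(1 − r₁·B/P)/ln(1+r₁) ≈ 24.89 → 25 more payments.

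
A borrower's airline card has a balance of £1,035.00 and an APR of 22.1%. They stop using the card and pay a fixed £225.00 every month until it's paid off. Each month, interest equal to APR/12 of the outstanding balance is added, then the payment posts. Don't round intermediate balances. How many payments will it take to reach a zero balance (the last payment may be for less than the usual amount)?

Monthly rate r = 22.1%/12 = 1.84167% = 0.0184167.
Recurrence: B ← B·(1+r) − £225.00.
Month 1: interest £19.06; balance after payment £829.06.
Month 2: interest £15.27; balance after payment £619.33.
Month 3: interest £11.41; balance after payment £405.74.
Month 4: interest £7.47; balance after payment £188.21.
Month 5: interest £3.47; balance after payment £0.00.

5 months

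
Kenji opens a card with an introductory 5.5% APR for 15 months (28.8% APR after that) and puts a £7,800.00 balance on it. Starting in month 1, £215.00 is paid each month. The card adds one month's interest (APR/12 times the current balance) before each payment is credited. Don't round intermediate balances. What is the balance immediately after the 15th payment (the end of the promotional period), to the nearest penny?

£5,023.25

Promo months 1–15 at r₀ = 5.5%/12 = 0.00458333; months 16+ at r₁ = 28.8%/12 = 0.024.
After month 15: iterate B ← B·(1+r₀) − £215.00 for 15 months → £5,023.25.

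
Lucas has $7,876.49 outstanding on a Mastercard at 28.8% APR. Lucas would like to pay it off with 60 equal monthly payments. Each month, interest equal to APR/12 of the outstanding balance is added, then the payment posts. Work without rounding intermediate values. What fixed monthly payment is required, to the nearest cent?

$249.06

Monthly rate r = 28.8%/12 = 2.4% = 0.024.
Level-payment amortization: P = B₀·r / (1 − (1+r)^(−n)) = 7876.49·0.024 / (1 − 1.024^(−60)).
Denominator 1 − (1+r)^(−60) = 0.759008013.
P = 189.036 / 0.759008013 ≈ 249.06.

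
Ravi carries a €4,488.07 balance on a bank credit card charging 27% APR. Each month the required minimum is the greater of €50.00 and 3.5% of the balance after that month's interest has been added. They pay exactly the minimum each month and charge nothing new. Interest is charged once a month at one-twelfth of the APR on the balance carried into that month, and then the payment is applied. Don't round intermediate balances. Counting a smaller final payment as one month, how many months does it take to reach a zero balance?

Monthly rate r = 27%/12 = 2.25% = 0.0225.
While 3.5% of the post-interest balance exceeds €50.00, each month B ← (B·(1+r))·(1 − 0.035), i.e. B shrinks by the factor (1+r)·0.965 = 0.98671.
This holds for months 1–88. Entering month 89 the balance is €1,383.04; 3.5% of the post-interest balance is now below €50.00, so the flat €50.00 minimum applies from here.
From month 89 a fixed €50.00 at rate r clears €1,383.04 in 44 more payments. Total: 88 + 44 = 132 months.

132 months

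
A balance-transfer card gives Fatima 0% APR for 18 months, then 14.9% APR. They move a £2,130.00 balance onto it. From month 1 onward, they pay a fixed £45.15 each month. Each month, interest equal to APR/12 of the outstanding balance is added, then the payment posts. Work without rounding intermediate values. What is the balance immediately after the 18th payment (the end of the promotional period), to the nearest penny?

Promo months 1–18 at r₀ = 0%/12 = 0; months 19+ at r₁ = 14.9%/12 = 0.0124167.
After month 18 (no interest yet): B = £2,130.00 − 18·£45.15 = £1,317.30.

£1,317.30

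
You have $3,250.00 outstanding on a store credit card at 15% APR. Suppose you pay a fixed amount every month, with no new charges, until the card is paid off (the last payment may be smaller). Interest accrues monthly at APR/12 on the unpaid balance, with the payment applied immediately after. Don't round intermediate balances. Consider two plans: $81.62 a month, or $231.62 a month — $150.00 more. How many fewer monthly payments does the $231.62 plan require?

Monthly rate r = 15%/12 = 1.25% = 0.0125.
At $81.62/mo: n = ⌈−ln(1 − rB₀/P)/ln(1+r)⌉ = 56 payments (last $35.51); total interest = total paid − $3,250.00 = $1,274.61.
At $231.62/mo: 16 payments (last $121.80); total interest $346.10.
Payments saved = 56 − 16 = 40.

40 fewer payments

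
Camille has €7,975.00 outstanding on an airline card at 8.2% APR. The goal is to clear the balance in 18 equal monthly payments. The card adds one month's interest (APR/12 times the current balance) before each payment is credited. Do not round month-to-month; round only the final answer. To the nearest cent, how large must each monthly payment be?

€472.37

Monthly rate r = 8.2%/12 = 0.683333% = 0.00683333.
Level-payment amortization: P = B₀·r / (1 − (1+r)^(−n)) = 7975.00·0.00683333 / (1 − 1.00683^(−18)).
Denominator 1 − (1+r)^(−18) = 0.115366333.
P = 54.4958 / 0.115366333 ≈ 472.37.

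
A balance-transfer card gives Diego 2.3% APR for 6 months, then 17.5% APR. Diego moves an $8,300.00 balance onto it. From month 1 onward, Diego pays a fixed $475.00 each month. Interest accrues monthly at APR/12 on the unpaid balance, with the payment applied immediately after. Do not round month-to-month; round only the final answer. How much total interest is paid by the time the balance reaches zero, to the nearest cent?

Promo months 1–6 at r₀ = 2.3%/12 = 0.00191667; months 7+ at r₁ = 17.5%/12 = 0.0145833.
After month 6: iterate B ← B·(1+r₀) − $475.00 for 6 months → $5,532.22.
Then at r₁ with $475.00/mo: n₂ = −ln(1 − r₁·B/P)/ln(1+r₁) ≈ 12.86 → 13 more payments.
Total paid = 18·$475.00 + $407.61 = $8,957.61; interest = $8,957.61 − $8,300.00 = $657.61.

$657.61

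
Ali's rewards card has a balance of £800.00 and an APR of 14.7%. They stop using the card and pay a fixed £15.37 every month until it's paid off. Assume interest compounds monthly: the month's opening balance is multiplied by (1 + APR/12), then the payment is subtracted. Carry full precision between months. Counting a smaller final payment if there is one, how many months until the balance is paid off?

84 months

Monthly rate r = 14.7%/12 = 1.225% = 0.01225.
Recurrence: B ← B·(1+r) − £15.37.
Month 1: interest £9.80; balance after payment £794.43.
Month 2: interest £9.73; balance after payment £788.79.
Closed form: n = −ln(1 − rB₀/P)/ln(1+r) = −ln(0.36239)/ln(1.01225) ≈ 83.365, so the balance reaches zero during payment 84.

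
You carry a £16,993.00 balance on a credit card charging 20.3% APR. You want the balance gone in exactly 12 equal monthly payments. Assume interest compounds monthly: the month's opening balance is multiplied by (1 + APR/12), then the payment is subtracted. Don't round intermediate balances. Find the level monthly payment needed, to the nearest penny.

£1,576.58

Monthly rate r = 20.3%/12 = 1.69167% = 0.0169167.
Level-payment amortization: P = B₀·r / (1 − (1+r)^(−n)) = 16993.00·0.0169167 / (1 − 1.01692^(−12)).
Denominator 1 − (1+r)^(−12) = 0.182334606.
P = 287.465 / 0.182334606 ≈ 1576.58.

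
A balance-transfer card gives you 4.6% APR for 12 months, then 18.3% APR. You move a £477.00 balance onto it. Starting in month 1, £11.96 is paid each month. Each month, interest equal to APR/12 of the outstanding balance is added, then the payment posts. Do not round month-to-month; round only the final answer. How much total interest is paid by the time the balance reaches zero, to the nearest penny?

£138.80

Promo months 1–12 at r₀ = 4.6%/12 = 0.00383333; months 13+ at r₁ = 18.3%/12 = 0.01525.
After month 12: iterate B ← B·(1+r₀) − £11.96 for 12 months → £352.83.
Then at r₁ with £11.96/mo: n₂ = −ln(1 − r₁·B/P)/ln(1+r₁) ≈ 39.49 → 40 more payments.
Total paid = 51·£11.96 + £5.84 = £615.80; interest = £615.80 − £477.00 = £138.80.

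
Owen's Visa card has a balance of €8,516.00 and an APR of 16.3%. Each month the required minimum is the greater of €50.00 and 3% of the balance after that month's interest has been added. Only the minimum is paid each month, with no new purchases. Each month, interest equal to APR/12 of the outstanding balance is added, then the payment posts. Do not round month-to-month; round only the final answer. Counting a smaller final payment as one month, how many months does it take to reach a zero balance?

141 months

Monthly rate r = 16.3%/12 = 1.35833% = 0.0135833.
While 3% of the post-interest balance exceeds €50.00, each month B ← (B·(1+r))·(1 − 0.03), i.e. B shrinks by the factor (1+r)·0.97 = 0.98318.
This holds for months 1–97. Entering month 98 the balance is €1,642.33; 3% of the post-interest balance is now below €50.00, so the flat €50.00 minimum applies from here.
From month 98 a fixed €50.00 at rate r clears €1,642.33 in 44 more payments. Total: 97 + 44 = 141 months.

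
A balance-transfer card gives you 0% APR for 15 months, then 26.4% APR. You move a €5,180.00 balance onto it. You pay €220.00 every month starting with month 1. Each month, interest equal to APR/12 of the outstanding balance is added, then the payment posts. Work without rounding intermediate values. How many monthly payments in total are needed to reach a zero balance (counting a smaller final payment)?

Promo months 1–15 at r₀ = 0%/12 = 0; months 16+ at r₁ = 26.4%/12 = 0.022.
After month 15 (no interest yet): B = €5,180.00 − 15·€220.00 = €1,880.00.
Then at r₁ with €220.00/mo: n₂ = −ln(1 − r₁·B/P)/ln(1+r₁) ≈ 9.57 → 10 more payments.

25 months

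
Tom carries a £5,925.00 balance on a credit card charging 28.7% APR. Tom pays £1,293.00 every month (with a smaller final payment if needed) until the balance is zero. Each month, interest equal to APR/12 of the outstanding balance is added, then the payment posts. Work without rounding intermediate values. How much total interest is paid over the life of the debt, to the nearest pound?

£427

Monthly rate r = 28.7%/12 = 2.39167% = 0.0239167.
Payoff takes n = ⌈−ln(1 − rB₀/P)/ln(1+r)⌉ = ⌈4.911⌉ = 5 payments; the last is £1,179.52.
Total paid = 4·£1,293.00 + £1,179.52 = £6,351.52.
Total interest = total paid − principal = £6,351.52 − £5,925.00 = £426.52.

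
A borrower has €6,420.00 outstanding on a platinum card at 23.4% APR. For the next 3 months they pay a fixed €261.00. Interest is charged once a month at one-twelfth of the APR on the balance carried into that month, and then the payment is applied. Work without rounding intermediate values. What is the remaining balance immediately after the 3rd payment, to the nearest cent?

€6,004.57

Monthly rate r = 23.4%/12 = 1.95% = 0.0195.
Each month: B ← B·(1+r) − €261.00.
Month 1: interest €125.19; balance after payment €6,284.19.
Month 2: interest €122.54; balance after payment €6,145.73.
Month 3: interest €119.84; balance after payment €6,004.57.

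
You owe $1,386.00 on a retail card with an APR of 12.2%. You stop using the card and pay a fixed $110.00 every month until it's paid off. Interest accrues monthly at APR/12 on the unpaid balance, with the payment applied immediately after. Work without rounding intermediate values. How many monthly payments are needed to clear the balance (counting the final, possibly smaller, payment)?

14 months

Monthly rate r = 12.2%/12 = 1.01667% = 0.0101667.
Recurrence: B ← B·(1+r) − $110.00.
Month 1: interest $14.09; balance after payment $1,290.09.
Month 2: interest $13.12; balance after payment $1,193.21.
Closed form: n = −ln(1 − rB₀/P)/ln(1+r) = −ln(0.8719)/ln(1.01017) ≈ 13.552, so the balance reaches zero during payment 14.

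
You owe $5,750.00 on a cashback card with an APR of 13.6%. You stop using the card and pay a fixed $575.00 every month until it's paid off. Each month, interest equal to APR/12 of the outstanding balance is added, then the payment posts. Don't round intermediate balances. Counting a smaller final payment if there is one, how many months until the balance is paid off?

11 months

Monthly rate r = 13.6%/12 = 1.13333% = 0.0113333.
Recurrence: B ← B·(1+r) − $575.00.
Month 1: interest $65.17; balance after payment $5,240.17.
Month 2: interest $59.39; balance after payment $4,724.56.
Closed form: n = −ln(1 − rB₀/P)/ln(1+r) = −ln(0.88667)/ln(1.01133) ≈ 10.674, so the balance reaches zero during payment 11.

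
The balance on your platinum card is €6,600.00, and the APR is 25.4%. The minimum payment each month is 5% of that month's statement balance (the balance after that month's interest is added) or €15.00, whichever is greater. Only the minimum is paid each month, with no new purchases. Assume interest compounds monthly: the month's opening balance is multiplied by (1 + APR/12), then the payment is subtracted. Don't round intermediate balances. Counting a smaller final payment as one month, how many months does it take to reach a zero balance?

Monthly rate r = 25.4%/12 = 2.11667% = 0.0211667.
While 5% of the post-interest balance exceeds €15.00, each month B ← (B·(1+r))·(1 − 0.05), i.e. B shrinks by the factor (1+r)·0.95 = 0.97011.
This holds for months 1–103. Entering month 104 the balance is €289.75; 5% of the post-interest balance is now below €15.00, so the flat €15.00 minimum applies from here.
From month 104 a fixed €15.00 at rate r clears €289.75 in 26 more payments. Total: 103 + 26 = 129 months.

129 months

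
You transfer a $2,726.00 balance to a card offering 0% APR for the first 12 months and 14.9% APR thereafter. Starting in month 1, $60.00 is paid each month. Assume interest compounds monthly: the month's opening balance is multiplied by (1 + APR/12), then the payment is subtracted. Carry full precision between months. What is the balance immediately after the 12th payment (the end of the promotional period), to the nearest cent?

Promo months 1–12 at r₀ = 0%/12 = 0; months 13+ at r₁ = 14.9%/12 = 0.0124167.
After month 12 (no interest yet): B = $2,726.00 − 12·$60.00 = $2,006.00.

$2,006.00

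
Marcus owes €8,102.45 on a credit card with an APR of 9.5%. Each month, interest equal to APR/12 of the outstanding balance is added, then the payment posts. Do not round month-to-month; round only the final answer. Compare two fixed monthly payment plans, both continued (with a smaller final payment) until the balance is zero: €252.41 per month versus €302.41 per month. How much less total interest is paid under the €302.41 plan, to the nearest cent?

€242.54

Monthly rate r = 9.5%/12 = 0.791667% = 0.00791667.
At €252.41/mo: n = ⌈−ln(1 − rB₀/P)/ln(1+r)⌉ = 38 payments (last €46.17); total interest = total paid − €8,102.45 = €1,282.89.
At €302.41/mo: 31 payments (last €70.50); total interest €1,040.35.
Interest saved = €1,282.89 − €1,040.35 = €242.54.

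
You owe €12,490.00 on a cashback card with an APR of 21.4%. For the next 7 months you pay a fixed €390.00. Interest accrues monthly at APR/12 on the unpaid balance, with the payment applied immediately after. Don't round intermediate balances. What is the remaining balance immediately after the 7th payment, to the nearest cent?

Monthly rate r = 21.4%/12 = 1.78333% = 0.0178333.
Each month: B ← B·(1+r) − €390.00.
Month 1: interest €222.74; balance after payment €12,322.74.
Month 2: interest €219.76; balance after payment €12,152.49.
Month 3: interest €216.72; balance after payment €11,979.21.
Month 4: interest €213.63; balance after payment €11,802.84.
Month 5: interest €210.48; balance after payment €11,623.33.
Month 6: interest €207.28; balance after payment €11,440.61.
Month 7: interest €204.02; balance after payment €11,254.63.

€11,254.63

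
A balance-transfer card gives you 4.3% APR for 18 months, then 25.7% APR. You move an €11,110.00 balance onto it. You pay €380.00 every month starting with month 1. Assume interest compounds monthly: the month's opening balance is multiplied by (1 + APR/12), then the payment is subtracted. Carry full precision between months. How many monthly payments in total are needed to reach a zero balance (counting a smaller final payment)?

Promo months 1–18 at r₀ = 4.3%/12 = 0.00358333; months 19+ at r₁ = 25.7%/12 = 0.0214167.
After month 18: iterate B ← B·(1+r₀) − €380.00 for 18 months → €4,796.47.
Then at r₁ with €380.00/mo: n₂ = −ln(1 − r₁·B/P)/ln(1+r₁) ≈ 14.87 → 15 more payments.

33 payments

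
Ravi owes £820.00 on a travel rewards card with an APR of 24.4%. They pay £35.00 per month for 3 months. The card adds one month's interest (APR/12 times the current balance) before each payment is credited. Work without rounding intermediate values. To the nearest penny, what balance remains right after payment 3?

Monthly rate r = 24.4%/12 = 2.03333% = 0.0203333.
Each month: B ← B·(1+r) − £35.00.
Month 1: interest £16.67; balance after payment £801.67.
Month 2: interest £16.30; balance after payment £782.97.
Month 3: interest £15.92; balance after payment £763.89.

£763.89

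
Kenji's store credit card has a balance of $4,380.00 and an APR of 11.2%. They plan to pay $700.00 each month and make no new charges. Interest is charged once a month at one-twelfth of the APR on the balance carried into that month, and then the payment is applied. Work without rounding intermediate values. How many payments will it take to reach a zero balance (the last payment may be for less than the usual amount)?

7 payments

Monthly rate r = 11.2%/12 = 0.933333% = 0.00933333.
Recurrence: B ← B·(1+r) − $700.00.
Month 1: interest $40.88; balance after payment $3,720.88.
Month 2: interest $34.73; balance after payment $3,055.61.
Closed form: n = −ln(1 − rB₀/P)/ln(1+r) = −ln(0.9416)/ln(1.00933) ≈ 6.477, so the balance reaches zero during payment 7.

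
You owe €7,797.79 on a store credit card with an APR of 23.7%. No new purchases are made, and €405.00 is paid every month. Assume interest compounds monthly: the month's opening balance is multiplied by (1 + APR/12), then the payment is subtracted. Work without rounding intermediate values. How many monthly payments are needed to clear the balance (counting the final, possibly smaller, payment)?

Monthly rate r = 23.7%/12 = 1.975% = 0.01975.
Recurrence: B ← B·(1+r) − €405.00.
Month 1: interest €154.01; balance after payment €7,546.80.
Month 2: interest €149.05; balance after payment €7,290.85.
Closed form: n = −ln(1 − rB₀/P)/ln(1+r) = −ln(0.61974)/ln(1.01975) ≈ 24.464, so the balance reaches zero during payment 25.

25 payments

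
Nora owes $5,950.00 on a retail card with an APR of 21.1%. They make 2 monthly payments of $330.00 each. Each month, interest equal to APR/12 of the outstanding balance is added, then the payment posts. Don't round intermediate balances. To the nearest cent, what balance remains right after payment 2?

$5,495.28

Monthly rate r = 21.1%/12 = 1.75833% = 0.0175833.
Each month: B ← B·(1+r) − $330.00.
Month 1: interest $104.62; balance after payment $5,724.62.
Month 2: interest $100.66; balance after payment $5,495.28.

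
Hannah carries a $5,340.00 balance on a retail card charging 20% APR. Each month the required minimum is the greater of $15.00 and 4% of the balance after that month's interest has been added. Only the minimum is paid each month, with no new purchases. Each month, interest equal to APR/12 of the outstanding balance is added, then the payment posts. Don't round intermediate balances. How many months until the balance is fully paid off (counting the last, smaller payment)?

142 months

Monthly rate r = 20%/12 = 1.66667% = 0.0166667.
While 4% of the post-interest balance exceeds $15.00, each month B ← (B·(1+r))·(1 − 0.04), i.e. B shrinks by the factor (1+r)·0.96 = 0.976.
This holds for months 1–111. Entering month 112 the balance is $360.14; 4% of the post-interest balance is now below $15.00, so the flat $15.00 minimum applies from here.
From month 112 a fixed $15.00 at rate r clears $360.14 in 31 more payments. Total: 111 + 31 = 142 months.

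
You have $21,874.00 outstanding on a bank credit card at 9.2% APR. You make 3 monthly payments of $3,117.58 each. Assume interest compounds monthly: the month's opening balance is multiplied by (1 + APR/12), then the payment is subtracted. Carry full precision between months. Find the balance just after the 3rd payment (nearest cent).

Monthly rate r = 9.2%/12 = 0.766667% = 0.00766667.
Each month: B ← B·(1+r) − $3,117.58.
Month 1: interest $167.70; balance after payment $18,924.12.
Month 2: interest $145.08; balance after payment $15,951.63.
Month 3: interest $122.30; balance after payment $12,956.34.

$12,956.34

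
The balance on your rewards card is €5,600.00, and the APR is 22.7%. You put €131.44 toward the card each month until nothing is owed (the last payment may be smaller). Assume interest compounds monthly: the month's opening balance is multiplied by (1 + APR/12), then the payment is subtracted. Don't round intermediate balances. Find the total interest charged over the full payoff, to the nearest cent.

€5,900.35

Monthly rate r = 22.7%/12 = 1.89167% = 0.0189167.
Payoff takes n = ⌈−ln(1 − rB₀/P)/ln(1+r)⌉ = ⌈87.493⌉ = 88 payments; the last is €65.07.
Total paid = 87·€131.44 + €65.07 = €11,500.35.
Total interest = total paid − principal = €11,500.35 − €5,600.00 = €5,900.35.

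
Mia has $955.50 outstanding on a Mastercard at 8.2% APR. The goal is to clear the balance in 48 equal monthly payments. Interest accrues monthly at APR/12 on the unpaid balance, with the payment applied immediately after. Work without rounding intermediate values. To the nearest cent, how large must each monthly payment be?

$23.42

Monthly rate r = 8.2%/12 = 0.683333% = 0.00683333.
Level-payment amortization: P = B₀·r / (1 − (1+r)^(−n)) = 955.50·0.00683333 / (1 − 1.00683^(−48)).
Denominator 1 − (1+r)^(−48) = 0.278832904.
P = 6.52925 / 0.278832904 ≈ 23.42.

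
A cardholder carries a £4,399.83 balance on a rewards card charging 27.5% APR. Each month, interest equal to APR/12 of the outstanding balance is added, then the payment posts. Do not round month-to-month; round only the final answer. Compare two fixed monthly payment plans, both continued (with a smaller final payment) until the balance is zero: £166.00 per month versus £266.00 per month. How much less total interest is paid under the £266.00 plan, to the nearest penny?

£1,256.03

Monthly rate r = 27.5%/12 = 2.29167% = 0.0229167.
At £166.00/mo: n = ⌈−ln(1 − rB₀/P)/ln(1+r)⌉ = 42 payments (last £44.33); total interest = total paid − £4,399.83 = £2,450.50.
At £266.00/mo: 22 payments (last £8.30); total interest £1,194.47.
Interest saved = £2,450.50 − £1,194.47 = £1,256.03.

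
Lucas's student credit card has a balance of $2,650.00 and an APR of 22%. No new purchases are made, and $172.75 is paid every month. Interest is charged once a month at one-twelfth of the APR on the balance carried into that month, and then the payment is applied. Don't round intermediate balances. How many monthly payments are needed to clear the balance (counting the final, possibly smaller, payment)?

19 months

Monthly rate r = 22%/12 = 1.83333% = 0.0183333.
Recurrence: B ← B·(1+r) − $172.75.
Month 1: interest $48.58; balance after payment $2,525.83.
Month 2: interest $46.31; balance after payment $2,399.39.
Closed form: n = −ln(1 − rB₀/P)/ln(1+r) = −ln(0.71877)/ln(1.01833) ≈ 18.177, so the balance reaches zero during payment 19.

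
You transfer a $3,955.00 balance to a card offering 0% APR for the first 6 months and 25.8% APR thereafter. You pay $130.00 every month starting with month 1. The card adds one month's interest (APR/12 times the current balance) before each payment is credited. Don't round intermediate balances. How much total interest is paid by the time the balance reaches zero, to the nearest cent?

Promo months 1–6 at r₀ = 0%/12 = 0; months 7+ at r₁ = 25.8%/12 = 0.0215.
After month 6 (no interest yet): B = $3,955.00 − 6·$130.00 = $3,175.00.
Then at r₁ with $130.00/mo: n₂ = −ln(1 − r₁·B/P)/ln(1+r₁) ≈ 35.01 → 36 more payments.
Total paid = 41·$130.00 + $0.73 = $5,330.73; interest = $5,330.73 − $3,955.00 = $1,375.73.

$1,375.73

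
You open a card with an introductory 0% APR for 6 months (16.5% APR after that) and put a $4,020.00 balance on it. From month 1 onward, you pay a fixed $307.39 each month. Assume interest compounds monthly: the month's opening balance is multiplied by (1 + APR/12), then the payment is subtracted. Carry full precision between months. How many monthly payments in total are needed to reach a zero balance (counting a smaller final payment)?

Promo months 1–6 at r₀ = 0%/12 = 0; months 7+ at r₁ = 16.5%/12 = 0.01375.
After month 6 (no interest yet): B = $4,020.00 − 6·$307.39 = $2,175.66.
Then at r₁ with $307.39/mo: n₂ = −ln(1 − r₁·B/P)/ln(1+r₁) ≈ 7.50 → 8 more payments.

14 payments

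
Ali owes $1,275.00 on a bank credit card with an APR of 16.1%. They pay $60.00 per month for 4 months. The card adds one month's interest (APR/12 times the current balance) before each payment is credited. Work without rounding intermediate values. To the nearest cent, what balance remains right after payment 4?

Monthly rate r = 16.1%/12 = 1.34167% = 0.0134167.
Each month: B ← B·(1+r) − $60.00.
Month 1: interest $17.11; balance after payment $1,232.11.
Month 2: interest $16.53; balance after payment $1,188.64.
Month 3: interest $15.95; balance after payment $1,144.58.
Month 4: interest $15.36; balance after payment $1,099.94.

$1,099.94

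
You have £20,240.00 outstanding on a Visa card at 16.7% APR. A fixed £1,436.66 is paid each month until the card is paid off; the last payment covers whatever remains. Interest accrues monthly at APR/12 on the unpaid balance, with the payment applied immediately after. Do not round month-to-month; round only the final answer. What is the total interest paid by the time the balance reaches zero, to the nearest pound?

Monthly rate r = 16.7%/12 = 1.39167% = 0.0139167.
Payoff takes n = ⌈−ln(1 − rB₀/P)/ln(1+r)⌉ = ⌈15.790⌉ = 16 payments; the last is £1,136.92.
Total paid = 15·£1,436.66 + £1,136.92 = £22,686.82.
Total interest = total paid − principal = £22,686.82 − £20,240.00 = £2,446.82.

£2,447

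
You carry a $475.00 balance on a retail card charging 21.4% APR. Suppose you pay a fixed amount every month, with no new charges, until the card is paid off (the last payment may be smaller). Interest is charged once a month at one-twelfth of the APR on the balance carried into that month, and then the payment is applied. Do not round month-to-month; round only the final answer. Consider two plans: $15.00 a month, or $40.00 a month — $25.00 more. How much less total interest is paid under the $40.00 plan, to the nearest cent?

$167.26

Monthly rate r = 21.4%/12 = 1.78333% = 0.0178333.
At $15.00/mo: n = ⌈−ln(1 − rB₀/P)/ln(1+r)⌉ = 48 payments (last $0.85); total interest = total paid − $475.00 = $230.85.
At $40.00/mo: 14 payments (last $18.59); total interest $63.59.
Interest saved = $230.85 − $63.59 = $167.26.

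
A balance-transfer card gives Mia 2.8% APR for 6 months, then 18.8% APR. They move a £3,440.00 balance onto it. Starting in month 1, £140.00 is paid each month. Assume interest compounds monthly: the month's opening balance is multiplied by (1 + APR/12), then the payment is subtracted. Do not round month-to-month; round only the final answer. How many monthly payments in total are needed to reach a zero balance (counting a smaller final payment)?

Promo months 1–6 at r₀ = 2.8%/12 = 0.00233333; months 7+ at r₁ = 18.8%/12 = 0.0156667.
After month 6: iterate B ← B·(1+r₀) − £140.00 for 6 months → £2,643.53.
Then at r₁ with £140.00/mo: n₂ = −ln(1 − r₁·B/P)/ln(1+r₁) ≈ 22.56 → 23 more payments.

29 payments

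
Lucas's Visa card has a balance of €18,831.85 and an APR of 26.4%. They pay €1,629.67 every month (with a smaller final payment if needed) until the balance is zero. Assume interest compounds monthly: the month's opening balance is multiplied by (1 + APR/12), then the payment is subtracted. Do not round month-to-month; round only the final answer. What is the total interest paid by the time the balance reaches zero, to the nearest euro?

€3,139

Monthly rate r = 26.4%/12 = 2.2% = 0.022.
Payoff takes n = ⌈−ln(1 − rB₀/P)/ln(1+r)⌉ = ⌈13.479⌉ = 14 payments; the last is €785.52.
Total paid = 13·€1,629.67 + €785.52 = €21,971.23.
Total interest = total paid − principal = €21,971.23 − €18,831.85 = €3,139.38.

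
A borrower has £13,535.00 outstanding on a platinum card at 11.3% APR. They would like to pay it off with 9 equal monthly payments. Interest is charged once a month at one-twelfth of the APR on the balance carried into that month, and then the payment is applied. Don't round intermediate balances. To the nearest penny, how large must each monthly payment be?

Monthly rate r = 11.3%/12 = 0.941667% = 0.00941667.
Level-payment amortization: P = B₀·r / (1 − (1+r)^(−n)) = 13535.00·0.00941667 / (1 − 1.00942^(−9)).
Denominator 1 − (1+r)^(−9) = 0.0808936652.
P = 127.455 / 0.0808936652 ≈ 1575.58.

£1,575.58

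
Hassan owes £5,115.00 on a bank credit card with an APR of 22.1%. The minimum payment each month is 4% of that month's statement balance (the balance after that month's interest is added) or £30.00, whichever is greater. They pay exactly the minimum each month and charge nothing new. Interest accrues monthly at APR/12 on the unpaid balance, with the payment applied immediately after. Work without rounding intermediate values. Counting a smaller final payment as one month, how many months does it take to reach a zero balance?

Monthly rate r = 22.1%/12 = 1.84167% = 0.0184167.
While 4% of the post-interest balance exceeds £30.00, each month B ← (B·(1+r))·(1 − 0.04), i.e. B shrinks by the factor (1+r)·0.96 = 0.97768.
This holds for months 1–86. Entering month 87 the balance is £734.12; 4% of the post-interest balance is now below £30.00, so the flat £30.00 minimum applies from here.
From month 87 a fixed £30.00 at rate r clears £734.12 in 33 more payments. Total: 86 + 33 = 119 months.

119 months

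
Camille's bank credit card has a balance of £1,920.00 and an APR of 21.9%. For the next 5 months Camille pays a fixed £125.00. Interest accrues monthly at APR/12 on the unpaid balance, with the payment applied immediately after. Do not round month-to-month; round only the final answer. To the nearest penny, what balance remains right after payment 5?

Monthly rate r = 21.9%/12 = 1.825% = 0.01825.
Each month: B ← B·(1+r) − £125.00.
Month 1: interest £35.04; balance after payment £1,830.04.
Month 2: interest £33.40; balance after payment £1,738.44.
Month 3: interest £31.73; balance after payment £1,645.16.
Month 4: interest £30.02; balance after payment £1,550.19.
Month 5: interest £28.29; balance after payment £1,453.48.

£1,453.48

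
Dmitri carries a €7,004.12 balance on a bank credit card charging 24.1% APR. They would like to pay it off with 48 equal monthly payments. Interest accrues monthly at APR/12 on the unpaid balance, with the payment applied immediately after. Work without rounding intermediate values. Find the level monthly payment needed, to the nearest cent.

Monthly rate r = 24.1%/12 = 2.00833% = 0.0200833.
Level-payment amortization: P = B₀·r / (1 − (1+r)^(−n)) = 7004.12·0.0200833 / (1 − 1.02008^(−48)).
Denominator 1 − (1+r)^(−48) = 0.614975195.
P = 140.666 / 0.614975195 ≈ 228.73.

€228.73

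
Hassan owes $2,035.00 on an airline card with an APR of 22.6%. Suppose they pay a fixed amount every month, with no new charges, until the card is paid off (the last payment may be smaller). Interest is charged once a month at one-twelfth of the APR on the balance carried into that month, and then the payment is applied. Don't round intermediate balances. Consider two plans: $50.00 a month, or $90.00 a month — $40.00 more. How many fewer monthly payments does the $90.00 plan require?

Monthly rate r = 22.6%/12 = 1.88333% = 0.0188333.
At $50.00/mo: n = ⌈−ln(1 − rB₀/P)/ln(1+r)⌉ = 78 payments (last $48.16); total interest = total paid − $2,035.00 = $1,863.16.
At $90.00/mo: 30 payments (last $66.56); total interest $641.56.
Payments saved = 78 − 30 = 48.

48 fewer payments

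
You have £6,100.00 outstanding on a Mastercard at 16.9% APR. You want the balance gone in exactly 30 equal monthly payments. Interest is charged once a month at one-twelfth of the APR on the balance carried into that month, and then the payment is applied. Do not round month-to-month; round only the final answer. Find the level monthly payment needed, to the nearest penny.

Monthly rate r = 16.9%/12 = 1.40833% = 0.0140833.
Level-payment amortization: P = B₀·r / (1 − (1+r)^(−n)) = 6100.00·0.0140833 / (1 − 1.01408^(−30)).
Denominator 1 − (1+r)^(−30) = 0.34265911.
P = 85.9083 / 0.34265911 ≈ 250.71.

£250.71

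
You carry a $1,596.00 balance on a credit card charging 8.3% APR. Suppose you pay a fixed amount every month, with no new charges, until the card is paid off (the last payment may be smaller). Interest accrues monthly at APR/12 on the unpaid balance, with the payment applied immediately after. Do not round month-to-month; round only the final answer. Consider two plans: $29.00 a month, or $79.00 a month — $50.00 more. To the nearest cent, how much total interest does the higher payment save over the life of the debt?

Monthly rate r = 8.3%/12 = 0.691667% = 0.00691667.
At $29.00/mo: n = ⌈−ln(1 − rB₀/P)/ln(1+r)⌉ = 70 payments (last $14.69); total interest = total paid − $1,596.00 = $419.69.
At $79.00/mo: 22 payments (last $66.10); total interest $129.10.
Interest saved = $419.69 − $129.10 = $290.59.

$290.59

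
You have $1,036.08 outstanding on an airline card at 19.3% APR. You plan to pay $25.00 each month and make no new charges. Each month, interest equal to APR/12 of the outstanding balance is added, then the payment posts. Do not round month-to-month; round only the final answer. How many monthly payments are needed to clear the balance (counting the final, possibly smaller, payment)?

69 payments

Monthly rate r = 19.3%/12 = 1.60833% = 0.0160833.
Recurrence: B ← B·(1+r) − $25.00.
Month 1: interest $16.66; balance after payment $1,027.74.
Month 2: interest $16.53; balance after payment $1,019.27.
Closed form: n = −ln(1 − rB₀/P)/ln(1+r) = −ln(0.33346)/ln(1.01608) ≈ 68.832, so the balance reaches zero during payment 69.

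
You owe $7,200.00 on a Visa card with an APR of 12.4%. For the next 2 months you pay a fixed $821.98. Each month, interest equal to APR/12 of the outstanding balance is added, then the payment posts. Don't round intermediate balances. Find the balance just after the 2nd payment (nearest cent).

$5,697.12

Monthly rate r = 12.4%/12 = 1.03333% = 0.0103333.
Each month: B ← B·(1+r) − $821.98.
Month 1: interest $74.40; balance after payment $6,452.42.
Month 2: interest $66.68; balance after payment $5,697.12.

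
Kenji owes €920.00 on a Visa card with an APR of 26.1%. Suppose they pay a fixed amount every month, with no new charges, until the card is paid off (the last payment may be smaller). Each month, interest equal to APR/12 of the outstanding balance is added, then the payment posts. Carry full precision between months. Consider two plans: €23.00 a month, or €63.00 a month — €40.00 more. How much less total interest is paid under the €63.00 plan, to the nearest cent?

€1,061.80

Monthly rate r = 26.1%/12 = 2.175% = 0.02175.
At €23.00/mo: n = ⌈−ln(1 − rB₀/P)/ln(1+r)⌉ = 95 payments (last €18.89); total interest = total paid − €920.00 = €1,260.89.
At €63.00/mo: 18 payments (last €48.09); total interest €199.09.
Interest saved = €1,260.89 − €199.09 = €1,061.80.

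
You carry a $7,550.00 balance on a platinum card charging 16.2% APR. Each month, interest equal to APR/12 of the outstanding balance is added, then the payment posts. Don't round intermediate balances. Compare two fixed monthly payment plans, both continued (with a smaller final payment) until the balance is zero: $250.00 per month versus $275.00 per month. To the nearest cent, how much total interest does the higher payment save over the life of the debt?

Monthly rate r = 16.2%/12 = 1.35% = 0.0135.
At $250.00/mo: n = ⌈−ln(1 − rB₀/P)/ln(1+r)⌉ = 40 payments (last $14.34); total interest = total paid − $7,550.00 = $2,214.34.
At $275.00/mo: 35 payments (last $146.41); total interest $1,946.41.
Interest saved = $2,214.34 − $1,946.41 = $267.93.

$267.93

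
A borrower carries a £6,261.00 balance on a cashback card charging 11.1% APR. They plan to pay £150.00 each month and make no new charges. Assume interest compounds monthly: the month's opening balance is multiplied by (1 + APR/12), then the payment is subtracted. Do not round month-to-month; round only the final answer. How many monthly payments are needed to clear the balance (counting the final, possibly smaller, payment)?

53 months

Monthly rate r = 11.1%/12 = 0.925% = 0.00925.
Recurrence: B ← B·(1+r) − £150.00.
Month 1: interest £57.91; balance after payment £6,168.91.
Month 2: interest £57.06; balance after payment £6,075.98.
Closed form: n = −ln(1 − rB₀/P)/ln(1+r) = −ln(0.61391)/ln(1.00925) ≈ 52.991, so the balance reaches zero during payment 53.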